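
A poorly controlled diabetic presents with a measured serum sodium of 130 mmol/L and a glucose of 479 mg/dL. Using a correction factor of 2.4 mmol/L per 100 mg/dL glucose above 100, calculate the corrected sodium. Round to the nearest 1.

139 mmol/L

Corrected Na = measured Na + 2.4 · (glucose − 100)/100
= 130 + 2.4 · (479 − 100)/100
= 130 + 9.1
= 139.1 mmol/L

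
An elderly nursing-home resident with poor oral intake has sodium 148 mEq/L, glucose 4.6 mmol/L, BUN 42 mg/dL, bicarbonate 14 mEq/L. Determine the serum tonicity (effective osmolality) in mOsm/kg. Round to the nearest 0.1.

Effective osmolality excludes urea (freely permeant across cell membranes):
2·Na + glucose
= 2·148 + 4.6
= 296 + 4.6
= 300.6 mOsm/kg

300.6 mOsm/kg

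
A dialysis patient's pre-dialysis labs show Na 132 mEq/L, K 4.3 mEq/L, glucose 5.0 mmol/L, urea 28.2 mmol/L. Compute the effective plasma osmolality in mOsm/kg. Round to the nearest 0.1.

Effective osmolality excludes urea (freely permeant across cell membranes):
2·Na + glucose
= 2·132 + 5
= 264 + 5
= 269 mOsm/kg

269.0 mOsm/kg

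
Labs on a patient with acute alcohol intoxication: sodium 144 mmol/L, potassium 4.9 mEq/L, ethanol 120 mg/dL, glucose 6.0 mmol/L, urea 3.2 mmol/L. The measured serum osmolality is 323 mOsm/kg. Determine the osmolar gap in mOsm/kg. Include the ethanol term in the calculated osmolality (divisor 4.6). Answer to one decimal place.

Calculated osmolality = 2·Na + glucose + urea + ethanol/4.6
= 2·144 + 6 + 3.2 + 120/4.6
= 288 + 6 + 3.20 + 26.09
= 323.29 mOsm/kg ≈ 323.3 mOsm/kg
Osmolar gap = measured − calculated = 323 − 323.3 = -0.3 mOsm/kg

-0.3 mOsm/kg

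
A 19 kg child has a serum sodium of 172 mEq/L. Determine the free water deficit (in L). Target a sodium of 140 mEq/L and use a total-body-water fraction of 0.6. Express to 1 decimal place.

2.6 L

TBW = 0.6 · 19 = 11.4 L
Free water deficit = TBW · (Na/140 − 1)
= 11.4 · (172/140 − 1)
= 11.4 · 0.2286
= 2.61 L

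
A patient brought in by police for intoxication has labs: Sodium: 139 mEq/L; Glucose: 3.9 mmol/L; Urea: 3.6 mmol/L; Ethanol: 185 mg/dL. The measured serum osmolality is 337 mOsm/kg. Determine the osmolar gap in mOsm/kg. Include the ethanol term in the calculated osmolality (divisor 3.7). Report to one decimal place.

Calculated osmolality = 2·Na + glucose + urea + ethanol/3.7
= 2·139 + 3.9 + 3.6 + 185/3.7
= 278 + 3.90 + 3.60 + 50
= 335.5 mOsm/kg ≈ 335.5 mOsm/kg
Osmolar gap = measured − calculated = 337 − 335.5 = 1.5 mOsm/kg

1.5 mOsm/kg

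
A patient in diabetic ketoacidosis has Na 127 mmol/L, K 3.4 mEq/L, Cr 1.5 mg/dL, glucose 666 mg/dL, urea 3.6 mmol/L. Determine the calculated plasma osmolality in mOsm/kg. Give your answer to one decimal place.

294.6 mOsm/kg

Calculated osmolality = 2·Na + glucose/18 + urea
= 2·127 + 666/18 + 3.6
= 254 + 37 + 3.60
= 294.6 mOsm/kg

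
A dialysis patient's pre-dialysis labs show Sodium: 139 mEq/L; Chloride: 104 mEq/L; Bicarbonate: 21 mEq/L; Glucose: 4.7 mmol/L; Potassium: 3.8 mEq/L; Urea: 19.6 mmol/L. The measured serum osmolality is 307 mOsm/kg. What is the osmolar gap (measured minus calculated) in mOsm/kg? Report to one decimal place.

4.7 mOsm/kg

Calculated osmolality = 2·Na + glucose + urea
= 2·139 + 4.7 + 19.6
= 278 + 4.70 + 19.60
= 302.3 mOsm/kg ≈ 302.3 mOsm/kg
Osmolar gap = measured − calculated = 307 − 302.3 = 4.7 mOsm/kg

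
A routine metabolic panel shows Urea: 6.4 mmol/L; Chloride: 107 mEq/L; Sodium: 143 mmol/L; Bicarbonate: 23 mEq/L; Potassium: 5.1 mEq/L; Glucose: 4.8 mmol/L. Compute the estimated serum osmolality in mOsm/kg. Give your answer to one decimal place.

297.2 mOsm/kg

Calculated osmolality = 2·Na + glucose + urea
= 2·143 + 4.8 + 6.4
= 286 + 4.80 + 6.40
= 297.2 mOsm/kg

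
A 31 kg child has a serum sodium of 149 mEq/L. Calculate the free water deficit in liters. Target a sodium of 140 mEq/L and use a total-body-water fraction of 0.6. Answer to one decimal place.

TBW = 0.6 · 31 = 18.6 L
Free water deficit = TBW · (Na/140 − 1)
= 18.6 · (149/140 − 1)
= 18.6 · 0.0643
= 1.2 L

1.2 L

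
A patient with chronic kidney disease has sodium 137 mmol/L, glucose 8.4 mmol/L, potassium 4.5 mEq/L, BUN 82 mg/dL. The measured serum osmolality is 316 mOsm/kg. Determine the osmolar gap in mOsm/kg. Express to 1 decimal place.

4.3 mOsm/kg

Calculated osmolality = 2·Na + glucose + BUN/2.8
= 2·137 + 8.4 + 82/2.8
= 274 + 8.40 + 29.29
= 311.69 mOsm/kg ≈ 311.7 mOsm/kg
Osmolar gap = measured − calculated = 316 − 311.7 = 4.3 mOsm/kg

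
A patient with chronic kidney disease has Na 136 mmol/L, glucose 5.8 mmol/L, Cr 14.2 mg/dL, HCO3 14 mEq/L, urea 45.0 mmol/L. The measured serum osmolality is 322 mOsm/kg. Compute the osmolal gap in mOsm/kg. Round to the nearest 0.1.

Calculated osmolality = 2·Na + glucose + urea
= 2·136 + 5.8 + 45
= 272 + 5.80 + 45
= 322.8 mOsm/kg ≈ 322.8 mOsm/kg
Osmolar gap = measured − calculated = 322 − 322.8 = -0.8 mOsm/kg

-0.8 mOsm/kg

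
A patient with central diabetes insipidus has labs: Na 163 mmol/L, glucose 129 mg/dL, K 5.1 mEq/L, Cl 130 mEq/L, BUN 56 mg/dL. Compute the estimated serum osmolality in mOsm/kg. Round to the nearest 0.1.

353.2 mOsm/kg

Calculated osmolality = 2·Na + glucose/18 + BUN/2.8
= 2·163 + 129/18 + 56/2.8
= 326 + 7.17 + 20
= 353.17 mOsm/kg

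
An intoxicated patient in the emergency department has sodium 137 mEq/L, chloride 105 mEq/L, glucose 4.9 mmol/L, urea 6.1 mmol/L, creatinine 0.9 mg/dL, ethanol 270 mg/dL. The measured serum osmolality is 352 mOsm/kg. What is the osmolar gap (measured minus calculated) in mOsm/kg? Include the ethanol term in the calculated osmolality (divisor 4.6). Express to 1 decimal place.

8.3 mOsm/kg

Calculated osmolality = 2·Na + glucose + urea + ethanol/4.6
= 2·137 + 4.9 + 6.1 + 270/4.6
= 274 + 4.90 + 6.10 + 58.70
= 343.7 mOsm/kg ≈ 343.7 mOsm/kg
Osmolar gap = measured − calculated = 352 − 343.7 = 8.3 mOsm/kg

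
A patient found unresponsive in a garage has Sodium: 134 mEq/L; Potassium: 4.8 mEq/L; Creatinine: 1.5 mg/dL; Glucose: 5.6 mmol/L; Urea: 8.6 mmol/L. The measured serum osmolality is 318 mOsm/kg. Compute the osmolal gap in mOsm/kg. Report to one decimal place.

Calculated osmolality = 2·Na + glucose + urea
= 2·134 + 5.6 + 8.6
= 268 + 5.60 + 8.60
= 282.2 mOsm/kg ≈ 282.2 mOsm/kg
Osmolar gap = measured − calculated = 318 − 282.2 = 35.8 mOsm/kg

35.8 mOsm/kg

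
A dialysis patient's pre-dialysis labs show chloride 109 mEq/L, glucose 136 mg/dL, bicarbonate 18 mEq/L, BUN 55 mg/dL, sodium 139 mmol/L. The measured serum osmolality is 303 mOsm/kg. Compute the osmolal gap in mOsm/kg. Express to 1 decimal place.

-2.2 mOsm/kg

Calculated osmolality = 2·Na + glucose/18 + BUN/2.8
= 2·139 + 136/18 + 55/2.8
= 278 + 7.56 + 19.64
= 305.2 mOsm/kg ≈ 305.2 mOsm/kg
Osmolar gap = measured − calculated = 303 − 305.2 = -2.2 mOsm/kg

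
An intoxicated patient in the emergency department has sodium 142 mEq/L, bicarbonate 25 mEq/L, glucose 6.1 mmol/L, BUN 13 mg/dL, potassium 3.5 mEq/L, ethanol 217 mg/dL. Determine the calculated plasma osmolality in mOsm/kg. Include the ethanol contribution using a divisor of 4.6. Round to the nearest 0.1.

Calculated osmolality = 2·Na + glucose + BUN/2.8 + ethanol/4.6
= 2·142 + 6.1 + 13/2.8 + 217/4.6
= 284 + 6.10 + 4.64 + 47.17
= 341.91 mOsm/kg

341.9 mOsm/kg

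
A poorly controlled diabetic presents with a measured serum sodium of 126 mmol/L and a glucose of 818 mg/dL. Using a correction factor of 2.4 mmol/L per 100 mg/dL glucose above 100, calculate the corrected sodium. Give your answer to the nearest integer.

Corrected Na = measured Na + 2.4 · (glucose − 100)/100
= 126 + 2.4 · (818 − 100)/100
= 126 + 17.2
= 143.2 mmol/L

143 mmol/L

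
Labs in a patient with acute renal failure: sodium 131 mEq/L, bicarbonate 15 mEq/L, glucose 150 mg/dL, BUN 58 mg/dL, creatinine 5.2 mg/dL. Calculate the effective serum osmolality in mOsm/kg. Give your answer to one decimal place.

270.3 mOsm/kg

Effective osmolality excludes urea (freely permeant across cell membranes):
2·Na + glucose/18
= 2·131 + 150/18
= 262 + 8.33
= 270.33 mOsm/kg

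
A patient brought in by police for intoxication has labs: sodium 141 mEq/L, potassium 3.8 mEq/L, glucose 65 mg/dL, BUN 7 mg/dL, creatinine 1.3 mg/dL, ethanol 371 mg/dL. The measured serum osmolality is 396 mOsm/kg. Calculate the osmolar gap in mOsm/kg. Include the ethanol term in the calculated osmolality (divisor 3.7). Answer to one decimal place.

Calculated osmolality = 2·Na + glucose/18 + BUN/2.8 + ethanol/3.7
= 2·141 + 65/18 + 7/2.8 + 371/3.7
= 282 + 3.61 + 2.50 + 100.27
= 388.38 mOsm/kg ≈ 388.4 mOsm/kg
Osmolar gap = measured − calculated = 396 − 388.4 = 7.6 mOsm/kg

7.6 mOsm/kg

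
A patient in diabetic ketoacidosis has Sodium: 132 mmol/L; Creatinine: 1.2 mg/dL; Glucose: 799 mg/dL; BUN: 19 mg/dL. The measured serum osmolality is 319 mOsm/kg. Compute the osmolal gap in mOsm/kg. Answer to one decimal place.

Calculated osmolality = 2·Na + glucose/18 + BUN/2.8
= 2·132 + 799/18 + 19/2.8
= 264 + 44.39 + 6.79
= 315.18 mOsm/kg ≈ 315.2 mOsm/kg
Osmolar gap = measured − calculated = 319 − 315.2 = 3.8 mOsm/kg

3.8 mOsm/kg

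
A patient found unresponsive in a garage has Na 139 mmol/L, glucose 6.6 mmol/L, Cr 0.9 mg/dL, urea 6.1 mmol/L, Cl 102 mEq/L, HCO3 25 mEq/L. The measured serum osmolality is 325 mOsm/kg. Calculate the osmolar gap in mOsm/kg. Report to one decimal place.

Calculated osmolality = 2·Na + glucose + urea
= 2·139 + 6.6 + 6.1
= 278 + 6.60 + 6.10
= 290.7 mOsm/kg ≈ 290.7 mOsm/kg
Osmolar gap = measured − calculated = 325 − 290.7 = 34.3 mOsm/kg

34.3 mOsm/kg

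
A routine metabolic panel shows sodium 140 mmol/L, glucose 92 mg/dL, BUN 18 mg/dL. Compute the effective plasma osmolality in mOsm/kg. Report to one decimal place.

Effective osmolality excludes urea (freely permeant across cell membranes):
2·Na + glucose/18
= 2·140 + 92/18
= 280 + 5.11
= 285.11 mOsm/kg

285.1 mOsm/kg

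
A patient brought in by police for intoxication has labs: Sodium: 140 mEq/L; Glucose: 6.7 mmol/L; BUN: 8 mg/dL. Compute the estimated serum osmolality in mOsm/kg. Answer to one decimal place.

Calculated osmolality = 2·Na + glucose + BUN/2.8
= 2·140 + 6.7 + 8/2.8
= 280 + 6.70 + 2.86
= 289.56 mOsm/kg

289.6 mOsm/kg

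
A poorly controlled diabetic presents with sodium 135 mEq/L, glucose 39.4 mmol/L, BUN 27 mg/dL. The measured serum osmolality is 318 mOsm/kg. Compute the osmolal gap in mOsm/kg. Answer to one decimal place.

Calculated osmolality = 2·Na + glucose + BUN/2.8
= 2·135 + 39.4 + 27/2.8
= 270 + 39.40 + 9.64
= 319.04 mOsm/kg ≈ 319.0 mOsm/kg
Osmolar gap = measured − calculated = 318 − 319.0 = -1.0 mOsm/kg

-1.0 mOsm/kg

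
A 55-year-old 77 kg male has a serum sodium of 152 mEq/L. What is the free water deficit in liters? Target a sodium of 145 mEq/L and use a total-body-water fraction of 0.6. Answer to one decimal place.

2.2 L

TBW = 0.6 · 77 = 46.2 L
Free water deficit = TBW · (Na/145 − 1)
= 46.2 · (152/145 − 1)
= 46.2 · 0.0483
= 2.23 L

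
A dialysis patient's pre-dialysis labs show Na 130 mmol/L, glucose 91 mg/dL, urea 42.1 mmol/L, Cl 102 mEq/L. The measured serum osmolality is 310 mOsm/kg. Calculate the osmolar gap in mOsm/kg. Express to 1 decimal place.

Calculated osmolality = 2·Na + glucose/18 + urea
= 2·130 + 91/18 + 42.1
= 260 + 5.06 + 42.10
= 307.16 mOsm/kg ≈ 307.2 mOsm/kg
Osmolar gap = measured − calculated = 310 − 307.2 = 2.8 mOsm/kg

2.8 mOsm/kg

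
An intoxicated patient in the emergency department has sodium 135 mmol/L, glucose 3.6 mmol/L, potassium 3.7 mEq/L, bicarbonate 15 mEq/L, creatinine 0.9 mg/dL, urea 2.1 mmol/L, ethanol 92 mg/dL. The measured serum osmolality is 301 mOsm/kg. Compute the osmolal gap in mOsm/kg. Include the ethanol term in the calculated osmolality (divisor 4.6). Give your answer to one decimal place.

Calculated osmolality = 2·Na + glucose + urea + ethanol/4.6
= 2·135 + 3.6 + 2.1 + 92/4.6
= 270 + 3.60 + 2.10 + 20
= 295.7 mOsm/kg ≈ 295.7 mOsm/kg
Osmolar gap = measured − calculated = 301 − 295.7 = 5.3 mOsm/kg

5.3 mOsm/kg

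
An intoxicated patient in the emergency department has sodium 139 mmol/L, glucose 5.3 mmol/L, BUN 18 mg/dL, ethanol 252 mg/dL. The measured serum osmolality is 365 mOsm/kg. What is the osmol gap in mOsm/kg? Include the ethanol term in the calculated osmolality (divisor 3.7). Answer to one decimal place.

7.2 mOsm/kg

Calculated osmolality = 2·Na + glucose + BUN/2.8 + ethanol/3.7
= 2·139 + 5.3 + 18/2.8 + 252/3.7
= 278 + 5.30 + 6.43 + 68.11
= 357.84 mOsm/kg ≈ 357.8 mOsm/kg
Osmolar gap = measured − calculated = 365 − 357.8 = 7.2 mOsm/kg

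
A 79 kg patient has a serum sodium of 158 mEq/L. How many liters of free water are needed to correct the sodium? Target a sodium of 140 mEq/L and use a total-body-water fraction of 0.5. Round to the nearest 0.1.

TBW = 0.5 · 79 = 39.5 L
Free water deficit = TBW · (Na/140 − 1)
= 39.5 · (158/140 − 1)
= 39.5 · 0.1286
= 5.08 L

5.1 L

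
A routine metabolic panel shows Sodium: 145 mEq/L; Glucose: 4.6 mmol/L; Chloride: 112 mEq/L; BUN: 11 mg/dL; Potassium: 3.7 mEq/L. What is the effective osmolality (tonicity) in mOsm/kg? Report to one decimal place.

Effective osmolality excludes urea (freely permeant across cell membranes):
2·Na + glucose
= 2·145 + 4.6
= 290 + 4.6
= 294.6 mOsm/kg

294.6 mOsm/kg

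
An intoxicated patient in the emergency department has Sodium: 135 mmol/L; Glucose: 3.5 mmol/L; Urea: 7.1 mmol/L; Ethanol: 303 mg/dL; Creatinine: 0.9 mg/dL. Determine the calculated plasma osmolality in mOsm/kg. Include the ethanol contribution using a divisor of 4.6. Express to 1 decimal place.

346.5 mOsm/kg

Calculated osmolality = 2·Na + glucose + urea + ethanol/4.6
= 2·135 + 3.5 + 7.1 + 303/4.6
= 270 + 3.50 + 7.10 + 65.87
= 346.47 mOsm/kg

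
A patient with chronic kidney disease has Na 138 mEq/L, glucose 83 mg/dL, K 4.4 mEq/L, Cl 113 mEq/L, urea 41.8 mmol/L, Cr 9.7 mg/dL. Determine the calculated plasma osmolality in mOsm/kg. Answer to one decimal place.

322.4 mOsm/kg

Calculated osmolality = 2·Na + glucose/18 + urea
= 2·138 + 83/18 + 41.8
= 276 + 4.61 + 41.80
= 322.41 mOsm/kg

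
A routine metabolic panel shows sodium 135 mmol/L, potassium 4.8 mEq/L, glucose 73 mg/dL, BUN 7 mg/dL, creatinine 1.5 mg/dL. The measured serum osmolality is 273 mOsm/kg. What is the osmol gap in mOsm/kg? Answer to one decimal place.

Calculated osmolality = 2·Na + glucose/18 + BUN/2.8
= 2·135 + 73/18 + 7/2.8
= 270 + 4.06 + 2.50
= 276.56 mOsm/kg ≈ 276.6 mOsm/kg
Osmolar gap = measured − calculated = 273 − 276.6 = -3.6 mOsm/kg

-3.6 mOsm/kg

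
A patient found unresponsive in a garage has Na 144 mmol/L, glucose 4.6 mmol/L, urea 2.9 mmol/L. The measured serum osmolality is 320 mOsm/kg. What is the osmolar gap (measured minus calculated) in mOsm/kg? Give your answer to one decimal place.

Calculated osmolality = 2·Na + glucose + urea
= 2·144 + 4.6 + 2.9
= 288 + 4.60 + 2.90
= 295.5 mOsm/kg ≈ 295.5 mOsm/kg
Osmolar gap = measured − calculated = 320 − 295.5 = 24.5 mOsm/kg

24.5 mOsm/kg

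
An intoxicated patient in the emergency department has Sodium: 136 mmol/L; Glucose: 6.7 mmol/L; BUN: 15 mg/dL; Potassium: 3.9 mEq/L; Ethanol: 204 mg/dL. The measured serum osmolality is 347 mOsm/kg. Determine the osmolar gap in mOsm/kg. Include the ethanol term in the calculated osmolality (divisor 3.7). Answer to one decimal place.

Calculated osmolality = 2·Na + glucose + BUN/2.8 + ethanol/3.7
= 2·136 + 6.7 + 15/2.8 + 204/3.7
= 272 + 6.70 + 5.36 + 55.14
= 339.2 mOsm/kg ≈ 339.2 mOsm/kg
Osmolar gap = measured − calculated = 347 − 339.2 = 7.8 mOsm/kg

7.8 mOsm/kg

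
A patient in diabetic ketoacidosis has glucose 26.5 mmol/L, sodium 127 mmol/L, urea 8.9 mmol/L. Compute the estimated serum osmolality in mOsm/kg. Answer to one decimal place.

289.4 mOsm/kg

Calculated osmolality = 2·Na + glucose + urea
= 2·127 + 26.5 + 8.9
= 254 + 26.50 + 8.90
= 289.4 mOsm/kg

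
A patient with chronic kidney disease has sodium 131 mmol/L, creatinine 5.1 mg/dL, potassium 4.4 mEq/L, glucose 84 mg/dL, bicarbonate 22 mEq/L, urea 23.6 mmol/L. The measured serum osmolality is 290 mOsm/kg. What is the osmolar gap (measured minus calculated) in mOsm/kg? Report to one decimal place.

-0.3 mOsm/kg

Calculated osmolality = 2·Na + glucose/18 + urea
= 2·131 + 84/18 + 23.6
= 262 + 4.67 + 23.60
= 290.27 mOsm/kg ≈ 290.3 mOsm/kg
Osmolar gap = measured − calculated = 290 − 290.3 = -0.3 mOsm/kg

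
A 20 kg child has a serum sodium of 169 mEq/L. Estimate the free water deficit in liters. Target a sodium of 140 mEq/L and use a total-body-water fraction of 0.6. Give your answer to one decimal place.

TBW = 0.6 · 20 = 12 L
Free water deficit = TBW · (Na/140 − 1)
= 12 · (169/140 − 1)
= 12 · 0.2071
= 2.49 L

2.5 L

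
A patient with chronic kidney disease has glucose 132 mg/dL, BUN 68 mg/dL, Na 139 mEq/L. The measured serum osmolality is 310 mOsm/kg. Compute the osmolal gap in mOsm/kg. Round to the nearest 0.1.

Calculated osmolality = 2·Na + glucose/18 + BUN/2.8
= 2·139 + 132/18 + 68/2.8
= 278 + 7.33 + 24.29
= 309.62 mOsm/kg ≈ 309.6 mOsm/kg
Osmolar gap = measured − calculated = 310 − 309.6 = 0.4 mOsm/kg

0.4 mOsm/kg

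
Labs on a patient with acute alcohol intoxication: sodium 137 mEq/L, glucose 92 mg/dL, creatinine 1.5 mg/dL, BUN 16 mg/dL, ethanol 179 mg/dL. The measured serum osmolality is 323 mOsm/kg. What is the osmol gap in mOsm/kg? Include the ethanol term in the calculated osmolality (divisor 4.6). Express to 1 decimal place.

-0.7 mOsm/kg

Calculated osmolality = 2·Na + glucose/18 + BUN/2.8 + ethanol/4.6
= 2·137 + 92/18 + 16/2.8 + 179/4.6
= 274 + 5.11 + 5.71 + 38.91
= 323.73 mOsm/kg ≈ 323.7 mOsm/kg
Osmolar gap = measured − calculated = 323 − 323.7 = -0.7 mOsm/kg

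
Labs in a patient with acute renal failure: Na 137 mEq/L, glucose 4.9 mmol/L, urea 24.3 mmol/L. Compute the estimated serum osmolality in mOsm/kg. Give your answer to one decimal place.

303.2 mOsm/kg

Calculated osmolality = 2·Na + glucose + urea
= 2·137 + 4.9 + 24.3
= 274 + 4.90 + 24.30
= 303.2 mOsm/kg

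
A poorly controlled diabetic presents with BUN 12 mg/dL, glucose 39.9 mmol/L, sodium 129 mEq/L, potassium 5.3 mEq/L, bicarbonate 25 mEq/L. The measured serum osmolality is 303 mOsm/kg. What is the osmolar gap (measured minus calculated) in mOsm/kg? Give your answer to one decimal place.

Calculated osmolality = 2·Na + glucose + BUN/2.8
= 2·129 + 39.9 + 12/2.8
= 258 + 39.90 + 4.29
= 302.19 mOsm/kg ≈ 302.2 mOsm/kg
Osmolar gap = measured − calculated = 303 − 302.2 = 0.8 mOsm/kg

0.8 mOsm/kg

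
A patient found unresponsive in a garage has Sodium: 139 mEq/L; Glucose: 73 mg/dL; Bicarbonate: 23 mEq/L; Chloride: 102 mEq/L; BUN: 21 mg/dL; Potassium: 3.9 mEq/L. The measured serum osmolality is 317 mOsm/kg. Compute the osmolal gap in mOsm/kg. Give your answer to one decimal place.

27.4 mOsm/kg

Calculated osmolality = 2·Na + glucose/18 + BUN/2.8
= 2·139 + 73/18 + 21/2.8
= 278 + 4.06 + 7.50
= 289.56 mOsm/kg ≈ 289.6 mOsm/kg
Osmolar gap = measured − calculated = 317 − 289.6 = 27.4 mOsm/kg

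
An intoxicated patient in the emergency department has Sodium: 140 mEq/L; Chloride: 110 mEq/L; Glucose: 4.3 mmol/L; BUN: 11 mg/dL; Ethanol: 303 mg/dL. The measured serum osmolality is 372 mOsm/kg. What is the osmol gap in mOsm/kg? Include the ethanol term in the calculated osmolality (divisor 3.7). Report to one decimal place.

Calculated osmolality = 2·Na + glucose + BUN/2.8 + ethanol/3.7
= 2·140 + 4.3 + 11/2.8 + 303/3.7
= 280 + 4.30 + 3.93 + 81.89
= 370.12 mOsm/kg ≈ 370.1 mOsm/kg
Osmolar gap = measured − calculated = 372 − 370.1 = 1.9 mOsm/kg

1.9 mOsm/kg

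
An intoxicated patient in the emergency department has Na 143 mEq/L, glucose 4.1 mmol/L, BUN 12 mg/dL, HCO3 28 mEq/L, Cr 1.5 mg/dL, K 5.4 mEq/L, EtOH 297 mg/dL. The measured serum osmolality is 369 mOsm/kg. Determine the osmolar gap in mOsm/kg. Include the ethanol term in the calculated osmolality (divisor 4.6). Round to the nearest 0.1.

10.0 mOsm/kg

Calculated osmolality = 2·Na + glucose + BUN/2.8 + ethanol/4.6
= 2·143 + 4.1 + 12/2.8 + 297/4.6
= 286 + 4.10 + 4.29 + 64.57
= 358.96 mOsm/kg ≈ 359.0 mOsm/kg
Osmolar gap = measured − calculated = 369 − 359.0 = 10.0 mOsm/kg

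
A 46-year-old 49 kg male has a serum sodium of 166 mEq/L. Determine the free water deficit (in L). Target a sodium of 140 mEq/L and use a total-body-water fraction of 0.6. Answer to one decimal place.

5.5 L

TBW = 0.6 · 49 = 29.4 L
Free water deficit = TBW · (Na/140 − 1)
= 29.4 · (166/140 − 1)
= 29.4 · 0.1857
= 5.46 L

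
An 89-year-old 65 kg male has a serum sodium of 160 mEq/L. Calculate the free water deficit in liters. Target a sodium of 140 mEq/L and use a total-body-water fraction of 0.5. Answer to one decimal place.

TBW = 0.5 · 65 = 32.5 L
Free water deficit = TBW · (Na/140 − 1)
= 32.5 · (160/140 − 1)
= 32.5 · 0.1429
= 4.64 L

4.6 L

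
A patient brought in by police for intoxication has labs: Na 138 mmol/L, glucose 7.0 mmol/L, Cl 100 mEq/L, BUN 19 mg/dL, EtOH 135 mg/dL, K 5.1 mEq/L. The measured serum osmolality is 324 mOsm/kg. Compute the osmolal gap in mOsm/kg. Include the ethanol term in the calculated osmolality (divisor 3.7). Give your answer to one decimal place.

Calculated osmolality = 2·Na + glucose + BUN/2.8 + ethanol/3.7
= 2·138 + 7 + 19/2.8 + 135/3.7
= 276 + 7 + 6.79 + 36.49
= 326.28 mOsm/kg ≈ 326.3 mOsm/kg
Osmolar gap = measured − calculated = 324 − 326.3 = -2.3 mOsm/kg

-2.3 mOsm/kg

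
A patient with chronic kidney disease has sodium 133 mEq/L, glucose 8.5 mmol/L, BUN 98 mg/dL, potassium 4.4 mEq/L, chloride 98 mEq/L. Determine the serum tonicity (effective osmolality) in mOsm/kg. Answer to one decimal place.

Effective osmolality excludes urea (freely permeant across cell membranes):
2·Na + glucose
= 2·133 + 8.5
= 266 + 8.5
= 274.5 mOsm/kg

274.5 mOsm/kg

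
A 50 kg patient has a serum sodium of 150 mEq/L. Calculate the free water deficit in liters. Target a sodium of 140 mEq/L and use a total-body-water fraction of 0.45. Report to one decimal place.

1.6 L

TBW = 0.45 · 50 = 22.5 L
Free water deficit = TBW · (Na/140 − 1)
= 22.5 · (150/140 − 1)
= 22.5 · 0.0714
= 1.61 L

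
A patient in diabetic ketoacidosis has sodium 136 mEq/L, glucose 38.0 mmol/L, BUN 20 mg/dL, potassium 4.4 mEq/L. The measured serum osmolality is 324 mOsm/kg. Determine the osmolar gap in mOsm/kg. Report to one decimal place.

6.9 mOsm/kg

Calculated osmolality = 2·Na + glucose + BUN/2.8
= 2·136 + 38 + 20/2.8
= 272 + 38 + 7.14
= 317.14 mOsm/kg ≈ 317.1 mOsm/kg
Osmolar gap = measured − calculated = 324 − 317.1 = 6.9 mOsm/kg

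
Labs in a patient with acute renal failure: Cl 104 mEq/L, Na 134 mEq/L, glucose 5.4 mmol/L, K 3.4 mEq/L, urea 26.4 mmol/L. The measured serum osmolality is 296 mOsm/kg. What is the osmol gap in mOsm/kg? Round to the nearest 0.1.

-3.8 mOsm/kg

Calculated osmolality = 2·Na + glucose + urea
= 2·134 + 5.4 + 26.4
= 268 + 5.40 + 26.40
= 299.8 mOsm/kg ≈ 299.8 mOsm/kg
Osmolar gap = measured − calculated = 296 − 299.8 = -3.8 mOsm/kg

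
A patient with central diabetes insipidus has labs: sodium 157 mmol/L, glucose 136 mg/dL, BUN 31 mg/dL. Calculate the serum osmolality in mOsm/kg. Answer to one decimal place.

Calculated osmolality = 2·Na + glucose/18 + BUN/2.8
= 2·157 + 136/18 + 31/2.8
= 314 + 7.56 + 11.07
= 332.63 mOsm/kg

332.6 mOsm/kg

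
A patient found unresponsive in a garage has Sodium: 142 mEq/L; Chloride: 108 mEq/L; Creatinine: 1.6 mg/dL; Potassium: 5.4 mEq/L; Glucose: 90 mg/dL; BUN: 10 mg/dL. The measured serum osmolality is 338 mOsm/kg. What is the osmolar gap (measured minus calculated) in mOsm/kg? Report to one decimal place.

Calculated osmolality = 2·Na + glucose/18 + BUN/2.8
= 2·142 + 90/18 + 10/2.8
= 284 + 5 + 3.57
= 292.57 mOsm/kg ≈ 292.6 mOsm/kg
Osmolar gap = measured − calculated = 338 − 292.6 = 45.4 mOsm/kg

45.4 mOsm/kg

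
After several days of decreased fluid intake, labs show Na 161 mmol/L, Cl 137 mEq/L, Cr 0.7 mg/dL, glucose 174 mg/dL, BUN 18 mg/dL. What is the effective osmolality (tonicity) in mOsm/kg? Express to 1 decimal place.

331.7 mOsm/kg

Effective osmolality excludes urea (freely permeant across cell membranes):
2·Na + glucose/18
= 2·161 + 174/18
= 322 + 9.67
= 331.67 mOsm/kg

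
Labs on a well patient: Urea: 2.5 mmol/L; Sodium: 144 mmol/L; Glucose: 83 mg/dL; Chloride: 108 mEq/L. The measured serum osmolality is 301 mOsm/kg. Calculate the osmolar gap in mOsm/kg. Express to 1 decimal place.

Calculated osmolality = 2·Na + glucose/18 + urea
= 2·144 + 83/18 + 2.5
= 288 + 4.61 + 2.50
= 295.11 mOsm/kg ≈ 295.1 mOsm/kg
Osmolar gap = measured − calculated = 301 − 295.1 = 5.9 mOsm/kg

5.9 mOsm/kg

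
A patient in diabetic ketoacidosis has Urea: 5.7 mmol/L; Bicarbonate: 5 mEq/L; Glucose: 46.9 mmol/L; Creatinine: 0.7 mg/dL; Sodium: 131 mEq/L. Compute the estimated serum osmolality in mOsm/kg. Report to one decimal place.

314.6 mOsm/kg

Calculated osmolality = 2·Na + glucose + urea
= 2·131 + 46.9 + 5.7
= 262 + 46.90 + 5.70
= 314.6 mOsm/kg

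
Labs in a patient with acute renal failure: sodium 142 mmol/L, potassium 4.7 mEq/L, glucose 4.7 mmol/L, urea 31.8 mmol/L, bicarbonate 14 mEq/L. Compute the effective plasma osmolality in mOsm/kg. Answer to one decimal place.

Effective osmolality excludes urea (freely permeant across cell membranes):
2·Na + glucose
= 2·142 + 4.7
= 284 + 4.7
= 288.7 mOsm/kg

288.7 mOsm/kg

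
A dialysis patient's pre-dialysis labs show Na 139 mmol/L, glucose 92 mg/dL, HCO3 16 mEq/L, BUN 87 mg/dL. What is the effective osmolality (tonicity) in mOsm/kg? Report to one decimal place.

Effective osmolality excludes urea (freely permeant across cell membranes):
2·Na + glucose/18
= 2·139 + 92/18
= 278 + 5.11
= 283.11 mOsm/kg

283.1 mOsm/kg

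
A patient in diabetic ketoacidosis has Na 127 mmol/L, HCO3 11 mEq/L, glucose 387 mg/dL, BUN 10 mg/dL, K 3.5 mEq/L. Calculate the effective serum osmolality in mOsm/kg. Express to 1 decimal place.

275.5 mOsm/kg

Effective osmolality excludes urea (freely permeant across cell membranes):
2·Na + glucose/18
= 2·127 + 387/18
= 254 + 21.5
= 275.5 mOsm/kg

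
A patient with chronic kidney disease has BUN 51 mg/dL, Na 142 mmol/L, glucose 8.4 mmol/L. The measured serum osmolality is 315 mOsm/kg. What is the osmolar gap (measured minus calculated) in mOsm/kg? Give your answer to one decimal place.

4.4 mOsm/kg

Calculated osmolality = 2·Na + glucose + BUN/2.8
= 2·142 + 8.4 + 51/2.8
= 284 + 8.40 + 18.21
= 310.61 mOsm/kg ≈ 310.6 mOsm/kg
Osmolar gap = measured − calculated = 315 − 310.6 = 4.4 mOsm/kg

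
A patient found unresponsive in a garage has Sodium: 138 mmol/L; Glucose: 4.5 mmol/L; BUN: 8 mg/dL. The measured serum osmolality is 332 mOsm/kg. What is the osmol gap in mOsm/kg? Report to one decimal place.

48.6 mOsm/kg

Calculated osmolality = 2·Na + glucose + BUN/2.8
= 2·138 + 4.5 + 8/2.8
= 276 + 4.50 + 2.86
= 283.36 mOsm/kg ≈ 283.4 mOsm/kg
Osmolar gap = measured − calculated = 332 − 283.4 = 48.6 mOsm/kg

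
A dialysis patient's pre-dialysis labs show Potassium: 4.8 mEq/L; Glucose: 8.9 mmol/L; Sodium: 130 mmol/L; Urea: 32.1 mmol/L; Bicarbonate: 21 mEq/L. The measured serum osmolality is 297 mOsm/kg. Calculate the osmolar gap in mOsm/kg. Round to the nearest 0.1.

Calculated osmolality = 2·Na + glucose + urea
= 2·130 + 8.9 + 32.1
= 260 + 8.90 + 32.10
= 301 mOsm/kg ≈ 301.0 mOsm/kg
Osmolar gap = measured − calculated = 297 − 301.0 = -4.0 mOsm/kg

-4.0 mOsm/kg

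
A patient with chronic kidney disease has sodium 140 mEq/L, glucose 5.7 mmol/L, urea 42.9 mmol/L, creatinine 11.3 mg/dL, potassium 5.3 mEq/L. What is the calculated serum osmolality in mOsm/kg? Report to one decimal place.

Calculated osmolality = 2·Na + glucose + urea
= 2·140 + 5.7 + 42.9
= 280 + 5.70 + 42.90
= 328.6 mOsm/kg

328.6 mOsm/kg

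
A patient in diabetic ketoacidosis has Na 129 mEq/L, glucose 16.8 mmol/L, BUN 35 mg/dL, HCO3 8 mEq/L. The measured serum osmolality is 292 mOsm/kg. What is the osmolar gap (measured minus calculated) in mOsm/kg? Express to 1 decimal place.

4.7 mOsm/kg

Calculated osmolality = 2·Na + glucose + BUN/2.8
= 2·129 + 16.8 + 35/2.8
= 258 + 16.80 + 12.50
= 287.3 mOsm/kg ≈ 287.3 mOsm/kg
Osmolar gap = measured − calculated = 292 − 287.3 = 4.7 mOsm/kg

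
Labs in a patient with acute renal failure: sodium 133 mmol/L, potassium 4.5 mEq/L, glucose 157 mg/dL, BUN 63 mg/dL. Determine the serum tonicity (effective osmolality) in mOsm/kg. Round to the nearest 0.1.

274.7 mOsm/kg

Effective osmolality excludes urea (freely permeant across cell membranes):
2·Na + glucose/18
= 2·133 + 157/18
= 266 + 8.72
= 274.72 mOsm/kg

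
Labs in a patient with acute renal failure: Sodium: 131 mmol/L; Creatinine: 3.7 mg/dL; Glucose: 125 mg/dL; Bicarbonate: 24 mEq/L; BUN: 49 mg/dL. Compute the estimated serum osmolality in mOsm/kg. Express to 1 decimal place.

Calculated osmolality = 2·Na + glucose/18 + BUN/2.8
= 2·131 + 125/18 + 49/2.8
= 262 + 6.94 + 17.50
= 286.44 mOsm/kg

286.4 mOsm/kg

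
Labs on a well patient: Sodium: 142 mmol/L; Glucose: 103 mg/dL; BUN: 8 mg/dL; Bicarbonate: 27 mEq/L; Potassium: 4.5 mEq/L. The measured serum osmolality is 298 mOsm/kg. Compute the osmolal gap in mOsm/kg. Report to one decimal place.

5.4 mOsm/kg

Calculated osmolality = 2·Na + glucose/18 + BUN/2.8
= 2·142 + 103/18 + 8/2.8
= 284 + 5.72 + 2.86
= 292.58 mOsm/kg ≈ 292.6 mOsm/kg
Osmolar gap = measured − calculated = 298 − 292.6 = 5.4 mOsm/kg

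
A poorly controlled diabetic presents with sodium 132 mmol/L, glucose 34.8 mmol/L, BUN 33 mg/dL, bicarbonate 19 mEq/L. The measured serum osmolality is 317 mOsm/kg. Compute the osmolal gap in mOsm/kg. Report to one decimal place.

6.4 mOsm/kg

Calculated osmolality = 2·Na + glucose + BUN/2.8
= 2·132 + 34.8 + 33/2.8
= 264 + 34.80 + 11.79
= 310.59 mOsm/kg ≈ 310.6 mOsm/kg
Osmolar gap = measured − calculated = 317 − 310.6 = 6.4 mOsm/kg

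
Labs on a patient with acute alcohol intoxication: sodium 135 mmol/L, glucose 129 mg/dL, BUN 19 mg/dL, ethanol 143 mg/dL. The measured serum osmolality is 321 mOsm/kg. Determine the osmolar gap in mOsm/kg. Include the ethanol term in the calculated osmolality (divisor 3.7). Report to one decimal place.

-1.6 mOsm/kg

Calculated osmolality = 2·Na + glucose/18 + BUN/2.8 + ethanol/3.7
= 2·135 + 129/18 + 19/2.8 + 143/3.7
= 270 + 7.17 + 6.79 + 38.65
= 322.61 mOsm/kg ≈ 322.6 mOsm/kg
Osmolar gap = measured − calculated = 321 − 322.6 = -1.6 mOsm/kg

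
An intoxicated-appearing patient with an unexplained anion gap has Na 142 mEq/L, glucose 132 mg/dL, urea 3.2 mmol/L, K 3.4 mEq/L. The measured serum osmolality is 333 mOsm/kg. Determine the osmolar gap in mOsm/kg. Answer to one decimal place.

38.5 mOsm/kg

Calculated osmolality = 2·Na + glucose/18 + urea
= 2·142 + 132/18 + 3.2
= 284 + 7.33 + 3.20
= 294.53 mOsm/kg ≈ 294.5 mOsm/kg
Osmolar gap = measured − calculated = 333 − 294.5 = 38.5 mOsm/kg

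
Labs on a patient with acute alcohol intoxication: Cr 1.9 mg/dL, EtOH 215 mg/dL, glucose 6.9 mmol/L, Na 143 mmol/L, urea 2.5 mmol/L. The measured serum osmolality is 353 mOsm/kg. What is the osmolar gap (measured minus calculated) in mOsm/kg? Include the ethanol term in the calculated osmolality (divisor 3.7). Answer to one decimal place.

-0.5 mOsm/kg

Calculated osmolality = 2·Na + glucose + urea + ethanol/3.7
= 2·143 + 6.9 + 2.5 + 215/3.7
= 286 + 6.90 + 2.50 + 58.11
= 353.51 mOsm/kg ≈ 353.5 mOsm/kg
Osmolar gap = measured − calculated = 353 − 353.5 = -0.5 mOsm/kg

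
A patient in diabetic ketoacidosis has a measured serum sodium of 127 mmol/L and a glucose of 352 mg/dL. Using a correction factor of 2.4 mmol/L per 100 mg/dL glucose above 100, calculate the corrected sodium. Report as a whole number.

133 mmol/L

Corrected Na = measured Na + 2.4 · (glucose − 100)/100
= 127 + 2.4 · (352 − 100)/100
= 127 + 6
= 133 mmol/L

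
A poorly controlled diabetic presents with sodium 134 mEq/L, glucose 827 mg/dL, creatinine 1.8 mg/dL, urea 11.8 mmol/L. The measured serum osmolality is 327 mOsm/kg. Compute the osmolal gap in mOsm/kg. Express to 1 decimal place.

1.3 mOsm/kg

Calculated osmolality = 2·Na + glucose/18 + urea
= 2·134 + 827/18 + 11.8
= 268 + 45.94 + 11.80
= 325.74 mOsm/kg ≈ 325.7 mOsm/kg
Osmolar gap = measured − calculated = 327 − 325.7 = 1.3 mOsm/kg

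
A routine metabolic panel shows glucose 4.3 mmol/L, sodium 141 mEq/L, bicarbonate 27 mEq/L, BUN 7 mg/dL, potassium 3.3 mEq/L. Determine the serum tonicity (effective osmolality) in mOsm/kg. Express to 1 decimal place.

Effective osmolality excludes urea (freely permeant across cell membranes):
2·Na + glucose
= 2·141 + 4.3
= 282 + 4.3
= 286.3 mOsm/kg

286.3 mOsm/kg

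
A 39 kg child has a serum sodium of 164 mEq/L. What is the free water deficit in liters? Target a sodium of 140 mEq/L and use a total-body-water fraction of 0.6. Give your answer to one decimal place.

TBW = 0.6 · 39 = 23.4 L
Free water deficit = TBW · (Na/140 − 1)
= 23.4 · (164/140 − 1)
= 23.4 · 0.1714
= 4.01 L

4.0 L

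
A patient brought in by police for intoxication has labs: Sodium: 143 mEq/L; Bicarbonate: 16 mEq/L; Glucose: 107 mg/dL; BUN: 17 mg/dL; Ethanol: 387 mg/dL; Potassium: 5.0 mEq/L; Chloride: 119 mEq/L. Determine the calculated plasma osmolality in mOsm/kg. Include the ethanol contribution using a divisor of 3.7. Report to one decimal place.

402.6 mOsm/kg

Calculated osmolality = 2·Na + glucose/18 + BUN/2.8 + ethanol/3.7
= 2·143 + 107/18 + 17/2.8 + 387/3.7
= 286 + 5.94 + 6.07 + 104.59
= 402.6 mOsm/kg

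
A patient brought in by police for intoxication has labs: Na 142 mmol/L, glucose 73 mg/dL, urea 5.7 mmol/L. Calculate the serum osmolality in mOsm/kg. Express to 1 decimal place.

293.8 mOsm/kg

Calculated osmolality = 2·Na + glucose/18 + urea
= 2·142 + 73/18 + 5.7
= 284 + 4.06 + 5.70
= 293.76 mOsm/kg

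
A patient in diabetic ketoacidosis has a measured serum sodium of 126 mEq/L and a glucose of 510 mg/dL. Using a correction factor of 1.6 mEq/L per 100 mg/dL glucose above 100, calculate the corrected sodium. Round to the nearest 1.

Corrected Na = measured Na + 1.6 · (glucose − 100)/100
= 126 + 1.6 · (510 − 100)/100
= 126 + 6.6
= 132.6 mEq/L

133 mEq/L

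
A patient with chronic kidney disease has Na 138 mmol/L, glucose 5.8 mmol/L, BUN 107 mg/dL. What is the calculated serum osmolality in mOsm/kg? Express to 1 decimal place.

320.0 mOsm/kg

Calculated osmolality = 2·Na + glucose + BUN/2.8
= 2·138 + 5.8 + 107/2.8
= 276 + 5.80 + 38.21
= 320.01 mOsm/kg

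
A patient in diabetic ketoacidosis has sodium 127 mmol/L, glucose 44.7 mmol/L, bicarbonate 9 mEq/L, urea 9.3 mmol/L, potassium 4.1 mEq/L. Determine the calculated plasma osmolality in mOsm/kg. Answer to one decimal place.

308.0 mOsm/kg

Calculated osmolality = 2·Na + glucose + urea
= 2·127 + 44.7 + 9.3
= 254 + 44.70 + 9.30
= 308 mOsm/kg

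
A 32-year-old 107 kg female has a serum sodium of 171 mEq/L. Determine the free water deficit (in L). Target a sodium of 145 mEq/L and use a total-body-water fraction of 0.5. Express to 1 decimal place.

9.6 L

TBW = 0.5 · 107 = 53.5 L
Free water deficit = TBW · (Na/145 − 1)
= 53.5 · (171/145 − 1)
= 53.5 · 0.1793
= 9.59 L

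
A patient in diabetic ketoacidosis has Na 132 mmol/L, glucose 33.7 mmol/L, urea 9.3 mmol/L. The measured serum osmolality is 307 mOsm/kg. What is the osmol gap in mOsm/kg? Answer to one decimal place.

0.0 mOsm/kg

Calculated osmolality = 2·Na + glucose + urea
= 2·132 + 33.7 + 9.3
= 264 + 33.70 + 9.30
= 307 mOsm/kg ≈ 307.0 mOsm/kg
Osmolar gap = measured − calculated = 307 − 307.0 = 0.0 mOsm/kg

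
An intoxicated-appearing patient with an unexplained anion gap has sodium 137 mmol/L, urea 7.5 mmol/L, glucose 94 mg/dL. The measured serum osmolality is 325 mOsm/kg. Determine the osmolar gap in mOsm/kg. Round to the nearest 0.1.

38.3 mOsm/kg

Calculated osmolality = 2·Na + glucose/18 + urea
= 2·137 + 94/18 + 7.5
= 274 + 5.22 + 7.50
= 286.72 mOsm/kg ≈ 286.7 mOsm/kg
Osmolar gap = measured − calculated = 325 − 286.7 = 38.3 mOsm/kg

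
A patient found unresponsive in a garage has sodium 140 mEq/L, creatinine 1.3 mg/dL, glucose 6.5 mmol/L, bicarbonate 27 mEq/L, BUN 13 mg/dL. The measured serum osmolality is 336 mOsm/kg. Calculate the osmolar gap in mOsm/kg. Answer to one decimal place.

44.9 mOsm/kg

Calculated osmolality = 2·Na + glucose + BUN/2.8
= 2·140 + 6.5 + 13/2.8
= 280 + 6.50 + 4.64
= 291.14 mOsm/kg ≈ 291.1 mOsm/kg
Osmolar gap = measured − calculated = 336 − 291.1 = 44.9 mOsm/kg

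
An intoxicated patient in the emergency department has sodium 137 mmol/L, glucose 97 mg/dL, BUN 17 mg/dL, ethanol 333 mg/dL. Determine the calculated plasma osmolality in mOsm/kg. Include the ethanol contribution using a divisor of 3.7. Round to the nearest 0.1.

Calculated osmolality = 2·Na + glucose/18 + BUN/2.8 + ethanol/3.7
= 2·137 + 97/18 + 17/2.8 + 333/3.7
= 274 + 5.39 + 6.07 + 90
= 375.46 mOsm/kg

375.5 mOsm/kg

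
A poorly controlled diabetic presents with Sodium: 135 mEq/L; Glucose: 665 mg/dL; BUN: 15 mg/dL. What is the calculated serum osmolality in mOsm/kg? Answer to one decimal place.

312.3 mOsm/kg

Calculated osmolality = 2·Na + glucose/18 + BUN/2.8
= 2·135 + 665/18 + 15/2.8
= 270 + 36.94 + 5.36
= 312.3 mOsm/kg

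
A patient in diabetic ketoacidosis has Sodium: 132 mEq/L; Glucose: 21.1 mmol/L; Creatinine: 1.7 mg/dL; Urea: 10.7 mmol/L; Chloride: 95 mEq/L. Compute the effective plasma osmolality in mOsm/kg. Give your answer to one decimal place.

Effective osmolality excludes urea (freely permeant across cell membranes):
2·Na + glucose
= 2·132 + 21.1
= 264 + 21.1
= 285.1 mOsm/kg

285.1 mOsm/kg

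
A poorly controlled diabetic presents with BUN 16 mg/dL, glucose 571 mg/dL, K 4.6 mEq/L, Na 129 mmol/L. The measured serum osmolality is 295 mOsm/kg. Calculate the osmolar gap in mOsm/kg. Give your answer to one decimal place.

-0.4 mOsm/kg

Calculated osmolality = 2·Na + glucose/18 + BUN/2.8
= 2·129 + 571/18 + 16/2.8
= 258 + 31.72 + 5.71
= 295.43 mOsm/kg ≈ 295.4 mOsm/kg
Osmolar gap = measured − calculated = 295 − 295.4 = -0.4 mOsm/kg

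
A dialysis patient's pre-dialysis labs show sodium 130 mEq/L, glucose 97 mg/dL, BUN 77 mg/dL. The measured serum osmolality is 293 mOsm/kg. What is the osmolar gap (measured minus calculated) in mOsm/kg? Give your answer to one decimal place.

Calculated osmolality = 2·Na + glucose/18 + BUN/2.8
= 2·130 + 97/18 + 77/2.8
= 260 + 5.39 + 27.50
= 292.89 mOsm/kg ≈ 292.9 mOsm/kg
Osmolar gap = measured − calculated = 293 − 292.9 = 0.1 mOsm/kg

0.1 mOsm/kg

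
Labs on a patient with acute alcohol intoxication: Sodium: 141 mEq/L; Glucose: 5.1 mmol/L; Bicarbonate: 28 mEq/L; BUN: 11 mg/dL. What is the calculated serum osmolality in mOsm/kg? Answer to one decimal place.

291.0 mOsm/kg

Calculated osmolality = 2·Na + glucose + BUN/2.8
= 2·141 + 5.1 + 11/2.8
= 282 + 5.10 + 3.93
= 291.03 mOsm/kg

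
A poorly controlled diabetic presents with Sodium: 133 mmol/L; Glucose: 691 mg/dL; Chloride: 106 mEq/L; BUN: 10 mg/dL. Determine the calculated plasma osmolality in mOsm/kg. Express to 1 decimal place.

Calculated osmolality = 2·Na + glucose/18 + BUN/2.8
= 2·133 + 691/18 + 10/2.8
= 266 + 38.39 + 3.57
= 307.96 mOsm/kg

308.0 mOsm/kg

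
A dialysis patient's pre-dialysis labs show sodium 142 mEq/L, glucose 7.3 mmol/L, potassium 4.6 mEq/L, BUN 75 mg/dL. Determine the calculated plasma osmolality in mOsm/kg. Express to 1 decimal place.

318.1 mOsm/kg

Calculated osmolality = 2·Na + glucose + BUN/2.8
= 2·142 + 7.3 + 75/2.8
= 284 + 7.30 + 26.79
= 318.09 mOsm/kg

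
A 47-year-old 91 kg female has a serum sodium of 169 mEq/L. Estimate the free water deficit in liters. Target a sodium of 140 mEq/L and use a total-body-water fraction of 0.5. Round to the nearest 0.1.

TBW = 0.5 · 91 = 45.5 L
Free water deficit = TBW · (Na/140 − 1)
= 45.5 · (169/140 − 1)
= 45.5 · 0.2071
= 9.42 L

9.4 L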